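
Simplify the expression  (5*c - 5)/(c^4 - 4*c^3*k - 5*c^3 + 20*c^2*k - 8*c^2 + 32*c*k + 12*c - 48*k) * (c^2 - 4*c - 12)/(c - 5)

5/(c^2 - 4*c*k - 5*c + 20*k)

Factor: 5*c - 5 = 5*(c - 1);  c^4 - 4*c^3*k - 5*c^3 + 20*c^2*k - 8*c^2 + 32*c*k + 12*c - 48*k = (c - 6)*(c - 4*k)*(c + 2)*(c - 1);  c^2 - 4*c - 12 = (c - 6)*(c + 2)
Cancel the common factors (c - 1), (c - 6), (c + 2).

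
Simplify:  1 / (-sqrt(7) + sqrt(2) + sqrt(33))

(-19*sqrt(2) - sqrt(462) + 14*sqrt(7) + 12*sqrt(33))/260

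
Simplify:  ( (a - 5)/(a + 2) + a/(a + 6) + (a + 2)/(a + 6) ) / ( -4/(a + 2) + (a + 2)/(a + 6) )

Numerator: (a - 5)/(a + 2) + a/(a + 6) + (a + 2)/(a + 6) = (3*a^2 + 7*a - 26)/(a^2 + 8*a + 12)
Denominator: -4/(a + 2) + (a + 2)/(a + 6) = (a^2 - 20)/(a^2 + 8*a + 12)
Divide: ((3*a^2 + 7*a - 26)/(a^2 + 8*a + 12)) · ((a^2 + 8*a + 12)/(a^2 - 20)) = (3*a^2 + 7*a - 26)/(a^2 - 20)

(3*a^2 + 7*a - 26)/(a^2 - 20)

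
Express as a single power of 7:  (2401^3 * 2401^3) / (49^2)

2401^3 = 7^12; 2401^3 = 7^12; 49^2 = 7^4
Combine exponents: 7^20

7^20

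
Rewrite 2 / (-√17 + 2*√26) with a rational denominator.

Multiply numerator and denominator by √17 + 2*√26.
Denominator becomes 87; numerator becomes 2*√17 + 4*√26.

(2*√17 + 4*√26)/87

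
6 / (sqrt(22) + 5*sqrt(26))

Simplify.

(-3*sqrt(22) + 15*sqrt(26))/314

Multiply numerator and denominator by -sqrt(22) + 5*sqrt(26).
Denominator becomes 628; numerator becomes -6*sqrt(22) + 30*sqrt(26).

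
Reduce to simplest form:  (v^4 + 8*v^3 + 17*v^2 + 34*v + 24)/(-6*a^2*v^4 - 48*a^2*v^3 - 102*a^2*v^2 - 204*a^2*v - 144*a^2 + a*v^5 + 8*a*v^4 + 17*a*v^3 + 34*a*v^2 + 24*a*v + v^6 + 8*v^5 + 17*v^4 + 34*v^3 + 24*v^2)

1/(-6*a^2 + a*v + v^2)

Factor: v^4 + 8*v^3 + 17*v^2 + 34*v + 24 = (v + 6)*(v + 1)*(v^2 + v + 4);  -6*a^2*v^4 - 48*a^2*v^3 - 102*a^2*v^2 - 204*a^2*v - 144*a^2 + a*v^5 + 8*a*v^4 + 17*a*v^3 + 34*a*v^2 + 24*a*v + v^6 + 8*v^5 + 17*v^4 + 34*v^3 + 24*v^2 = (v^2 + v + 4)*(3*a + v)*(-2*a + v)*(v + 1)*(v + 6)
Cancel the common factors (v^2 + v + 4), (v + 6), (v + 1).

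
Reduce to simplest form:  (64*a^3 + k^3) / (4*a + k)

16*a^2 - 4*a*k + k^2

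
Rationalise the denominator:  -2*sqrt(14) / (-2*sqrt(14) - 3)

(-6*sqrt(14) + 56)/47

Multiply numerator and denominator by -3 + 2*sqrt(14).
Denominator becomes -47; numerator becomes -56 + 6*sqrt(14).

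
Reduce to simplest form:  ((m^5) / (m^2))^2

m^6

Inside the bracket: m^3
Raise to the power 2: m^6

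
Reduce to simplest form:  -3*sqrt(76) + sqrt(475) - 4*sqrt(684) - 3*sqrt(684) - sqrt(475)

3*sqrt(76) = 6*sqrt(19); sqrt(475) = 5*sqrt(19); 4*sqrt(684) = 24*sqrt(19); 3*sqrt(684) = 18*sqrt(19); sqrt(475) = 5*sqrt(19)
Combine: (-6 + 5 - 24 - 18 - 5)·sqrt(19) = -48*sqrt(19)

-48*sqrt(19)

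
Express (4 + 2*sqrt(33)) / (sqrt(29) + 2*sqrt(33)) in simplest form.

Multiply numerator and denominator by -sqrt(29) + 2*sqrt(33).
Denominator becomes 103; numerator becomes -2*sqrt(957) - 4*sqrt(29) + 8*sqrt(33) + 132.

(-2*sqrt(957) - 4*sqrt(29) + 8*sqrt(33) + 132)/103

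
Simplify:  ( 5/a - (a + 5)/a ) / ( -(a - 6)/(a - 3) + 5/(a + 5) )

(a^2 + 2*a - 15)/(a^2 - 6*a - 15)

Numerator: 5/a - (a + 5)/a = -1
Denominator: -(a - 6)/(a - 3) + 5/(a + 5) = (-a^2 + 6*a + 15)/(a^2 + 2*a - 15)
Divide: (-1) · ((a^2 + 2*a - 15)/(-a^2 + 6*a + 15)) = (a^2 + 2*a - 15)/(a^2 - 6*a - 15)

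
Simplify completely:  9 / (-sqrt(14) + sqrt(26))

(3*sqrt(14) + 3*sqrt(26))/4

Multiply numerator and denominator by sqrt(14) + sqrt(26).
Denominator becomes 12; numerator becomes 9*sqrt(14) + 9*sqrt(26).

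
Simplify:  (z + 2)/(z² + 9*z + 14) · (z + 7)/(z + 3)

1/(z + 3)

Factor: z² + 9*z + 14 = (z + 2)·(z + 7)
Cancel the common factors (z + 2), (z + 7).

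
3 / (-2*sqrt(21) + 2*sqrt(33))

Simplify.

(sqrt(21) + sqrt(33))/8

Multiply numerator and denominator by 2*sqrt(21) + 2*sqrt(33).
Denominator becomes 48; numerator becomes 6*sqrt(21) + 6*sqrt(33).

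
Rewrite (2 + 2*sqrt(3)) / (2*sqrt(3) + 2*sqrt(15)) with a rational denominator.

Multiply numerator and denominator by -2*sqrt(15) + 2*sqrt(3).
Denominator becomes -48; numerator becomes -12*sqrt(5) - 4*sqrt(15) + 4*sqrt(3) + 12.

(-3 - sqrt(3) + sqrt(15) + 3*sqrt(5))/12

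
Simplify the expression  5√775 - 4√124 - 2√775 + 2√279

13*√31

5√775 = 25*√31; 4√124 = 8*√31; 2√775 = 10*√31; 2√279 = 6*√31
Combine: (25 - 8 - 10 + 6)·√31 = 13*√31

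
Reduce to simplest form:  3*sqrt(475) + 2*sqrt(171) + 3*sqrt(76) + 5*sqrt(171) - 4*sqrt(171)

3*sqrt(475) = 15*sqrt(19); 2*sqrt(171) = 6*sqrt(19); 3*sqrt(76) = 6*sqrt(19); 5*sqrt(171) = 15*sqrt(19); 4*sqrt(171) = 12*sqrt(19)
Combine: (15 + 6 + 6 + 15 - 12)·sqrt(19) = 30*sqrt(19)

30*sqrt(19)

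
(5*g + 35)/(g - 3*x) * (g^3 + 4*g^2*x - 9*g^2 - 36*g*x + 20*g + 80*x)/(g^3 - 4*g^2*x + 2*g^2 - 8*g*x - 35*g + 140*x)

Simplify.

(5*g^2 + 20*g*x - 20*g - 80*x)/(g^2 - 7*g*x + 12*x^2)

Factor: 5*g + 35 = 5*(g + 7);  g^3 + 4*g^2*x - 9*g^2 - 36*g*x + 20*g + 80*x = (g - 5)*(g - 4)*(g + 4*x);  g^3 - 4*g^2*x + 2*g^2 - 8*g*x - 35*g + 140*x = (g - 5)*(g + 7)*(g - 4*x)
Cancel the common factors (g - 5), (g + 7).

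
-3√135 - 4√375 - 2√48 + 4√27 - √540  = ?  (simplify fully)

3√135 = 9*√15; 4√375 = 20*√15; 2√48 = 8*√3; 4√27 = 12*√3; √540 = 6*√15

-35*√15 + 4*√3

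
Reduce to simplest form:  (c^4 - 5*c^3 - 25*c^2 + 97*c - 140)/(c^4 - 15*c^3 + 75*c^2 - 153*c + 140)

Factor: c^4 - 5*c^3 - 25*c^2 + 97*c - 140 = (c^2 - 3*c + 4)*(c - 7)*(c + 5);  c^4 - 15*c^3 + 75*c^2 - 153*c + 140 = (c - 7)*(c^2 - 3*c + 4)*(c - 5)
Cancel the common factors (c^2 - 3*c + 4), (c - 7).

(c + 5)/(c - 5)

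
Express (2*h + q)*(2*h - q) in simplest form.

Product of conjugates: (P+Q)(P-Q) = P^2 - Q^2.

4*h^2 - q^2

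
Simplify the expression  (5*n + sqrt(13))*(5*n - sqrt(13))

25*n^2 - 13

Product of conjugates: (P+Q)(P-Q) = P^2 - Q^2.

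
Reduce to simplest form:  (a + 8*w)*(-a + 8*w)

-a**2 + 64*w**2

Difference of squares with P = 8*w, Q = a.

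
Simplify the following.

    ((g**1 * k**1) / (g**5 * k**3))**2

1/(g**8*k**4)

Inside the bracket: (g**-4) * (k**-2)
Raise to the power 2: (g**-8) * (k**-4)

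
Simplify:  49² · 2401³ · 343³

7^25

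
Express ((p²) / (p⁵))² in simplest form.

p^(-6)

Inside the bracket: (p^-3)
Raise to the power 2: (p^-6)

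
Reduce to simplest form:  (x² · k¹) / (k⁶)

Quotient: x² · (k^-5)

x²/k⁵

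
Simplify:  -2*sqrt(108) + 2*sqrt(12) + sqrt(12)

2*sqrt(108) = 12*sqrt(3); 2*sqrt(12) = 4*sqrt(3); sqrt(12) = 2*sqrt(3)
Combine: (-12 + 4 + 2)·sqrt(3) = -6*sqrt(3)

-6*sqrt(3)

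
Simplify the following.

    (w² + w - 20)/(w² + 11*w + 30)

(w - 4)/(w + 6)

Factor: w² + w - 20 = (w - 4)·(w + 5);  w² + 11*w + 30 = (w + 6)·(w + 5)
Cancel the common factor (w + 5).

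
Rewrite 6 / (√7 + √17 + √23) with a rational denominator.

(-12*√2737 + 6*√23 + 78*√17 + 198*√7)/475

Group as (√7 + √23) + √17; multiply by (√7 + √23) - √17, then rationalise the remaining surd.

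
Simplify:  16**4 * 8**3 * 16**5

16**4 = 2**16; 8**3 = 2**9; 16**5 = 2**20
Combine exponents: 2**45

2**45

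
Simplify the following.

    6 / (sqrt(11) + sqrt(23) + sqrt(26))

Group as (sqrt(11) + sqrt(23)) + sqrt(26); multiply by (sqrt(11) + sqrt(23)) - sqrt(26), then rationalise the remaining surd.

(-sqrt(6578) + 4*sqrt(26) + 7*sqrt(23) + 19*sqrt(11))/79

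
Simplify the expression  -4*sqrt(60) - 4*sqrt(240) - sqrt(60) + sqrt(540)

-20*sqrt(15)

4*sqrt(60) = 8*sqrt(15); 4*sqrt(240) = 16*sqrt(15); sqrt(60) = 2*sqrt(15); sqrt(540) = 6*sqrt(15)
Combine: (-8 - 16 - 2 + 6)·sqrt(15) = -20*sqrt(15)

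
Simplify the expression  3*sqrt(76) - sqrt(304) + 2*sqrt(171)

3*sqrt(76) = 6*sqrt(19); sqrt(304) = 4*sqrt(19); 2*sqrt(171) = 6*sqrt(19)
Combine: (6 - 4 + 6)·sqrt(19) = 8*sqrt(19)

8*sqrt(19)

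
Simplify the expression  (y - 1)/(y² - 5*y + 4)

1/(y - 4)

Factor: y² - 5*y + 4 = (y - 4)·(y - 1)
Cancel the common factor (y - 1).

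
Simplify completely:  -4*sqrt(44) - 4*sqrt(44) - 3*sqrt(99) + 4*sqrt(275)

-5*sqrt(11)

4*sqrt(44) = 8*sqrt(11); 4*sqrt(44) = 8*sqrt(11); 3*sqrt(99) = 9*sqrt(11); 4*sqrt(275) = 20*sqrt(11)
Combine: (-8 - 8 - 9 + 20)·sqrt(11) = -5*sqrt(11)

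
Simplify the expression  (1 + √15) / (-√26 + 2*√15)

Multiply numerator and denominator by √26 + 2*√15.
Denominator becomes 34; numerator becomes √26 + 2*√15 + √390 + 30.

(√26 + 2*√15 + √390 + 30)/34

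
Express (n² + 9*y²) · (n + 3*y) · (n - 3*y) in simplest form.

n⁴ - 81*y⁴

Telescope via difference of squares: (n+(3*y))(n-(3*y)) = n² - 9*y², then repeat with the next factor.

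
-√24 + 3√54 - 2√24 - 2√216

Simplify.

√24 = 2*√6; 3√54 = 9*√6; 2√24 = 4*√6; 2√216 = 12*√6
Combine: (-2 + 9 - 4 - 12)·√6 = -9*√6

-9*√6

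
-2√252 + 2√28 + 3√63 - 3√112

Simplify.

2√252 = 12*√7; 2√28 = 4*√7; 3√63 = 9*√7; 3√112 = 12*√7
Combine: (-12 + 4 + 9 - 12)·√7 = -11*√7

-11*√7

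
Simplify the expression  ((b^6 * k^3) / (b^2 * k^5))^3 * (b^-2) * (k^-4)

b^10/k^10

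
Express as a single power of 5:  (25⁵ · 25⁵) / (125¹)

5^17

25⁵ = 5^10; 25⁵ = 5^10; 125¹ = 5^3
Combine exponents: 5^17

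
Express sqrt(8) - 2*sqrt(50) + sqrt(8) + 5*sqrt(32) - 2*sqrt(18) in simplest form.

sqrt(8) = 2*sqrt(2); 2*sqrt(50) = 10*sqrt(2); sqrt(8) = 2*sqrt(2); 5*sqrt(32) = 20*sqrt(2); 2*sqrt(18) = 6*sqrt(2)
Combine: (2 - 10 + 2 + 20 - 6)·sqrt(2) = 8*sqrt(2)

8*sqrt(2)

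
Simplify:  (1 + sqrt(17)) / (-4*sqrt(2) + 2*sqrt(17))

(2*sqrt(2) + sqrt(17) + 2*sqrt(34) + 17)/18

Multiply numerator and denominator by 4*sqrt(2) + 2*sqrt(17).
Denominator becomes 36; numerator becomes 4*sqrt(2) + 2*sqrt(17) + 4*sqrt(34) + 34.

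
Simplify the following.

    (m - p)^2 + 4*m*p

Expand the square and combine the 4*m*p term.

(m + p)^2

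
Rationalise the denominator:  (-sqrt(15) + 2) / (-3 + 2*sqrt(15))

(-24 + sqrt(15))/51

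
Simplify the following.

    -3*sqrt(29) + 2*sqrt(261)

3*sqrt(29)

3*sqrt(29) = 3*sqrt(29); 2*sqrt(261) = 6*sqrt(29)
Combine: (-3 + 6)·sqrt(29) = 3*sqrt(29)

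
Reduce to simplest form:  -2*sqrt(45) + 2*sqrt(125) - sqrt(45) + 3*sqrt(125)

16*sqrt(5)

2*sqrt(45) = 6*sqrt(5); 2*sqrt(125) = 10*sqrt(5); sqrt(45) = 3*sqrt(5); 3*sqrt(125) = 15*sqrt(5)
Combine: (-6 + 10 - 3 + 15)·sqrt(5) = 16*sqrt(5)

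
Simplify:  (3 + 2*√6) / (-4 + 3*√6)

Multiply numerator and denominator by -3*√6 - 4.
Denominator becomes -38; numerator becomes -48 - 17*√6.

(17*√6 + 48)/38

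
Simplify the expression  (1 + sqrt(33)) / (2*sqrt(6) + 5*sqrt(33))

(-6*sqrt(22) - 2*sqrt(6) + 5*sqrt(33) + 165)/801

Multiply numerator and denominator by -2*sqrt(6) + 5*sqrt(33).
Denominator becomes 801; numerator becomes -6*sqrt(22) - 2*sqrt(6) + 5*sqrt(33) + 165.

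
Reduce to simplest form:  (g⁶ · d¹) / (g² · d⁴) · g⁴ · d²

Quotient: g⁴ · (d^-3)
Multiply by g⁴ · d²: add exponents.

g⁸/d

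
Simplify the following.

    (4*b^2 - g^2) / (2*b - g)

2*b + g

Difference of squares: factor out (2*b - g).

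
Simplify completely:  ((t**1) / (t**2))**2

t**(-2)

Inside the bracket: (t**-1)
Raise to the power 2: (t**-2)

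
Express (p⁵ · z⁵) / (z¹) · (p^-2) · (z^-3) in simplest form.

Quotient: p⁵ · z⁴
Multiply by (p^-2) · (z^-3): add exponents.

p³*z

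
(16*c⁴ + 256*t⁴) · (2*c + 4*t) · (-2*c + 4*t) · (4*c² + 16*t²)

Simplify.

-256*c⁸ + 65536*t⁸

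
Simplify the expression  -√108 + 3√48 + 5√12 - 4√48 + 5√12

√108 = 6*√3; 3√48 = 12*√3; 5√12 = 10*√3; 4√48 = 16*√3; 5√12 = 10*√3
Combine: (-6 + 12 + 10 - 16 + 10)·√3 = 10*√3

10*√3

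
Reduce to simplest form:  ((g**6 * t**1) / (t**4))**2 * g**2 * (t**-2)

g**14/t**8

Inside the bracket: g**6 * (t**-3)
Raise to the power 2: g**12 * (t**-6)
Multiply by g**2 * (t**-2): add exponents.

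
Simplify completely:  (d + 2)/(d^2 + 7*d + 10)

1/(d + 5)

Factor: d^2 + 7*d + 10 = (d + 2)*(d + 5)
Cancel the common factor (d + 2).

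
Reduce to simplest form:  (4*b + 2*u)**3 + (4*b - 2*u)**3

128*b**3 + 96*b*u**2

Binomially expand both and collect terms in (4*b), (2*u).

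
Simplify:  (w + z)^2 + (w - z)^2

2*w^2 + 2*z^2

Binomially expand both and collect terms in w, z.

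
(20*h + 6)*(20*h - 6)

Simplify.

Product of conjugates: (P+Q)(P-Q) = P**2 - Q**2.

400*h**2 - 36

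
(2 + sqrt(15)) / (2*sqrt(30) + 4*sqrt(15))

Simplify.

(-15*sqrt(2) - 2*sqrt(30) + 4*sqrt(15) + 30)/60

Multiply numerator and denominator by -2*sqrt(30) + 4*sqrt(15).
Denominator becomes 120; numerator becomes -30*sqrt(2) - 4*sqrt(30) + 8*sqrt(15) + 60.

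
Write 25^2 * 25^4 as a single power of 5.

25^2 = 5^4; 25^4 = 5^8
Combine exponents: 5^12

5^12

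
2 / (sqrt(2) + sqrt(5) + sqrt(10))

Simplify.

(-40 - 6*sqrt(10) + 14*sqrt(5) + 26*sqrt(2))/31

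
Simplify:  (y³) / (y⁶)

y^(-3)

Quotient: (y^-3)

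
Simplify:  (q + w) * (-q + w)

(w+q)(w-q) = -q^2 + w^2.

-q^2 + w^2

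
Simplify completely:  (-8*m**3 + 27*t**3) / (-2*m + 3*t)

4*m**2 + 6*m*t + 9*t**2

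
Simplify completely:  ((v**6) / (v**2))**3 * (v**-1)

v**11

Inside the bracket: v**4
Raise to the power 3: v**12
Multiply by (v**-1): add exponents.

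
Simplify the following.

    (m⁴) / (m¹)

m³

Quotient: m³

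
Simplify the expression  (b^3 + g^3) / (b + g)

b^2 - b*g + g^2

Apply the sum-of-cubes factorisation and cancel (b + g).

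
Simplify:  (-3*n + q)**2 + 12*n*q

(3*n + q)**2

After expansion: 9*n**2 + 6*n*q + q**2 — a perfect-square trinomial.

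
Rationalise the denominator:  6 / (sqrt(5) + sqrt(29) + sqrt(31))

Group as (sqrt(29) + sqrt(31)) + sqrt(5); multiply by (sqrt(29) + sqrt(31)) - sqrt(5), then rationalise the remaining surd.

(-12*sqrt(4495) + 18*sqrt(31) + 42*sqrt(29) + 330*sqrt(5))/571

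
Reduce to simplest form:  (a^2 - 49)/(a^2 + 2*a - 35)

(a - 7)/(a - 5)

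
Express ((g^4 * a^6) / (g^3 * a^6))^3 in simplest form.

Inside the bracket: g^1
Raise to the power 3: g^3

g^3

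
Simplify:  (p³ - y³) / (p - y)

p² + p*y + y²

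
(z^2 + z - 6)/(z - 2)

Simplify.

z + 3

Factor: z^2 + z - 6 = (z - 2)*(z + 3)
Cancel the common factor (z - 2).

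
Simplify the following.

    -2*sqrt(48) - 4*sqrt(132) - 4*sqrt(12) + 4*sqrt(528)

2*sqrt(48) = 8*sqrt(3); 4*sqrt(132) = 8*sqrt(33); 4*sqrt(12) = 8*sqrt(3); 4*sqrt(528) = 16*sqrt(33)

-16*sqrt(3) + 8*sqrt(33)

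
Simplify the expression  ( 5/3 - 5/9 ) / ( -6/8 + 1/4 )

Numerator: 5/3 - 5/9 = 10/9
Denominator: -6/8 + 1/4 = -1/2
Divide: (10/9) · (-2) = -20/9

-20/9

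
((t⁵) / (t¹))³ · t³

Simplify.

Inside the bracket: t⁴
Raise to the power 3: t^12
Multiply by t³: add exponents.

t^15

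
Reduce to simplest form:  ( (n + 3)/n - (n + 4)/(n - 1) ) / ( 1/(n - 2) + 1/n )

(-2*n² + n + 6)/(2*n² - 4*n + 2)

Numerator: (n + 3)/n - (n + 4)/(n - 1) = (-2*n - 3)/(n² - n)
Denominator: 1/(n - 2) + 1/n = (2*n - 2)/(n² - 2*n)
Divide: ((-2*n - 3)/(n² - n)) · ((n² - 2*n)/(2*n - 2)) = (-2*n² + n + 6)/(2*n² - 4*n + 2)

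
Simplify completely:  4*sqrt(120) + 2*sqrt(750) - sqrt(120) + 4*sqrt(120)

24*sqrt(30)

4*sqrt(120) = 8*sqrt(30); 2*sqrt(750) = 10*sqrt(30); sqrt(120) = 2*sqrt(30); 4*sqrt(120) = 8*sqrt(30)
Combine: (8 + 10 - 2 + 8)·sqrt(30) = 24*sqrt(30)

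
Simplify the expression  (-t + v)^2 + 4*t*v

(t + v)^2

Expanding gives t^2 + 2*t*v + v^2, a perfect square.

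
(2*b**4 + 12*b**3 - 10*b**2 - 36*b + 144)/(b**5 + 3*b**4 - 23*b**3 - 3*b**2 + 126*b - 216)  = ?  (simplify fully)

2/(b - 3)

Factor: 2*b**4 + 12*b**3 - 10*b**2 - 36*b + 144 = 2*(b**2 - 3*b + 4)*(b + 6)*(b + 3);  b**5 + 3*b**4 - 23*b**3 - 3*b**2 + 126*b - 216 = (b + 6)*(b - 3)*(b**2 - 3*b + 4)*(b + 3)
Cancel the common factors (b**2 - 3*b + 4), (b + 3), (b + 6).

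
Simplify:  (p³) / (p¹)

Quotient: p²

p²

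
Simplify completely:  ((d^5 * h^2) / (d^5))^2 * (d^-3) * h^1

Inside the bracket: h^2
Raise to the power 2: h^4
Multiply by (d^-3) * h^1: add exponents.

h^5/d^3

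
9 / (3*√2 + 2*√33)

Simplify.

(-9*√2 + 6*√33)/38

Multiply numerator and denominator by -3*√2 + 2*√33.
Denominator becomes 114; numerator becomes -27*√2 + 18*√33.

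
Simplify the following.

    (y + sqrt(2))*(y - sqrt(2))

y**2 - 2

(y)**2 - (sqrt(2))**2 = y**2 - 2.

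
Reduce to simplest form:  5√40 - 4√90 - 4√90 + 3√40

5√40 = 10*√10; 4√90 = 12*√10; 4√90 = 12*√10; 3√40 = 6*√10
Combine: (10 - 12 - 12 + 6)·√10 = -8*√10

-8*√10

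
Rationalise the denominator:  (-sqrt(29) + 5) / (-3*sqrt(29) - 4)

(-19*sqrt(29) + 107)/245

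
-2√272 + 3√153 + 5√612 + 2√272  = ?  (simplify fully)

2√272 = 8*√17; 3√153 = 9*√17; 5√612 = 30*√17; 2√272 = 8*√17
Combine: (-8 + 9 + 30 + 8)·√17 = 39*√17

39*√17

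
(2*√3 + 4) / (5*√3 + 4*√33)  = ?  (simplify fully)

(-20*√3 - 30 + 24*√11 + 16*√33)/453

Multiply numerator and denominator by -4*√33 + 5*√3.
Denominator becomes -453; numerator becomes -16*√33 - 24*√11 + 30 + 20*√3.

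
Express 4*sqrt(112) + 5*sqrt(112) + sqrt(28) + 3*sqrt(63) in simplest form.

4*sqrt(112) = 16*sqrt(7); 5*sqrt(112) = 20*sqrt(7); sqrt(28) = 2*sqrt(7); 3*sqrt(63) = 9*sqrt(7)
Combine: (16 + 20 + 2 + 9)·sqrt(7) = 47*sqrt(7)

47*sqrt(7)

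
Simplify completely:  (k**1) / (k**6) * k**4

Quotient: (k**-5)
Multiply by k**4: add exponents.

1/k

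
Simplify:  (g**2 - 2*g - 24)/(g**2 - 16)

(g - 6)/(g - 4)

Factor: g**2 - 2*g - 24 = (g - 6)*(g + 4);  g**2 - 16 = (g + 4)*(g - 4)
Cancel the common factor (g + 4).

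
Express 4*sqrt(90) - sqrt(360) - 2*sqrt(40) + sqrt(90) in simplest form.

5*sqrt(10)

4*sqrt(90) = 12*sqrt(10); sqrt(360) = 6*sqrt(10); 2*sqrt(40) = 4*sqrt(10); sqrt(90) = 3*sqrt(10)
Combine: (12 - 6 - 4 + 3)·sqrt(10) = 5*sqrt(10)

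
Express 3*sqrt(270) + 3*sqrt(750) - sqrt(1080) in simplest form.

3*sqrt(270) = 9*sqrt(30); 3*sqrt(750) = 15*sqrt(30); sqrt(1080) = 6*sqrt(30)
Combine: (9 + 15 - 6)·sqrt(30) = 18*sqrt(30)

18*sqrt(30)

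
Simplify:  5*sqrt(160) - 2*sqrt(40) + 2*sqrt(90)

5*sqrt(160) = 20*sqrt(10); 2*sqrt(40) = 4*sqrt(10); 2*sqrt(90) = 6*sqrt(10)
Combine: (20 - 4 + 6)·sqrt(10) = 22*sqrt(10)

22*sqrt(10)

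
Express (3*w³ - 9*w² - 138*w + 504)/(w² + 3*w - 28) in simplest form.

Factor: 3*w³ - 9*w² - 138*w + 504 = 3·(w - 6)·(w - 4)·(w + 7);  w² + 3*w - 28 = (w - 4)·(w + 7)
Cancel the common factors (w + 7), (w - 4).

3*w - 18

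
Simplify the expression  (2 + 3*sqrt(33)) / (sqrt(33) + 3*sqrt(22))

(-99 - 2*sqrt(33) + 6*sqrt(22) + 99*sqrt(6))/165

Multiply numerator and denominator by -3*sqrt(22) + sqrt(33).
Denominator becomes -165; numerator becomes -99*sqrt(6) - 6*sqrt(22) + 2*sqrt(33) + 99.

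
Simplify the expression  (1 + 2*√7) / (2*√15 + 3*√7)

(-4*√105 - 2*√15 + 3*√7 + 42)/3

Multiply numerator and denominator by -2*√15 + 3*√7.
Denominator becomes 3; numerator becomes -4*√105 - 2*√15 + 3*√7 + 42.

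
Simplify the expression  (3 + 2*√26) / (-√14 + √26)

Multiply numerator and denominator by √14 + √26.
Denominator becomes 12; numerator becomes 3*√14 + 3*√26 + 4*√91 + 52.

(3*√14 + 3*√26 + 4*√91 + 52)/12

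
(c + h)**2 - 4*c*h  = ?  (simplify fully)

Expanding gives c**2 - 2*c*h + h**2, a perfect square.

(c - h)**2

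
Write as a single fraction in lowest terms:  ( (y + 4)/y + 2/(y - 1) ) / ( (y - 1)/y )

(y^2 + 5*y - 4)/(y^2 - 2*y + 1)

Numerator: (y + 4)/y + 2/(y - 1) = (y^2 + 5*y - 4)/(y^2 - y)
Denominator: (y - 1)/y = (y - 1)/y
Divide: ((y^2 + 5*y - 4)/(y^2 - y)) · (y/(y - 1)) = (y^2 + 5*y - 4)/(y^2 - 2*y + 1)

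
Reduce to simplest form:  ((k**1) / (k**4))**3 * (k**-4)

Inside the bracket: (k**-3)
Raise to the power 3: (k**-9)
Multiply by (k**-4): add exponents.

k**(-13)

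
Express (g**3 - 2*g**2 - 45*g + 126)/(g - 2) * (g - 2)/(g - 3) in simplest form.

Factor: g**3 - 2*g**2 - 45*g + 126 = (g - 3)*(g - 6)*(g + 7)
Cancel the common factors (g - 2), (g - 3).

g**2 + g - 42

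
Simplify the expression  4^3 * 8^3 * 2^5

2^20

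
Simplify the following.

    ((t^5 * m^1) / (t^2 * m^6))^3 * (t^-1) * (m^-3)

t^8/m^18

Inside the bracket: t^3 * (m^-5)
Raise to the power 3: t^9 * (m^-15)
Multiply by (t^-1) * (m^-3): add exponents.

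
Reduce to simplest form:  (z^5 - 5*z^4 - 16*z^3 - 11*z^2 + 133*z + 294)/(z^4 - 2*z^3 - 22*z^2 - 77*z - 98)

Factor: z^5 - 5*z^4 - 16*z^3 - 11*z^2 + 133*z + 294 = (z - 7)*(z - 3)*(z^2 + 3*z + 7)*(z + 2);  z^4 - 2*z^3 - 22*z^2 - 77*z - 98 = (z + 2)*(z^2 + 3*z + 7)*(z - 7)
Cancel the common factors (z^2 + 3*z + 7), (z + 2), (z - 7).

z - 3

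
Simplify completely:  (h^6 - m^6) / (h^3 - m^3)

Factor h^6 - m^6 and cancel (h^3 - m^3).

h^3 + m^3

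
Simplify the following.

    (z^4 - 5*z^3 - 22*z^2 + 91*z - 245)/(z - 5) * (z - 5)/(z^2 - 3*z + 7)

Factor: z^4 - 5*z^3 - 22*z^2 + 91*z - 245 = (z - 7)*(z + 5)*(z^2 - 3*z + 7)
Cancel the common factors (z^2 - 3*z + 7), (z - 5).

z^2 - 2*z - 35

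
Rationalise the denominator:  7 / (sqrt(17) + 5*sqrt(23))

Multiply numerator and denominator by -5*sqrt(23) + sqrt(17).
Denominator becomes -558; numerator becomes -35*sqrt(23) + 7*sqrt(17).

(-7*sqrt(17) + 35*sqrt(23))/558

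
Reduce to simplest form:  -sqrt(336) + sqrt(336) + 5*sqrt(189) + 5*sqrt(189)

sqrt(336) = 4*sqrt(21); sqrt(336) = 4*sqrt(21); 5*sqrt(189) = 15*sqrt(21); 5*sqrt(189) = 15*sqrt(21)
Combine: (-4 + 4 + 15 + 15)·sqrt(21) = 30*sqrt(21)

30*sqrt(21)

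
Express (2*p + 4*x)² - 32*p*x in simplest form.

4*(p - 2*x)²

Expanding gives 4*p² - 16*p*x + 16*x², a perfect square.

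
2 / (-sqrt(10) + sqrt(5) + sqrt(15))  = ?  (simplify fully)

(-sqrt(10) + 2*sqrt(5) + sqrt(30))/10

Group as (sqrt(5) + sqrt(15)) - sqrt(10); multiply by (sqrt(5) + sqrt(15)) + sqrt(10), then rationalise the remaining surd.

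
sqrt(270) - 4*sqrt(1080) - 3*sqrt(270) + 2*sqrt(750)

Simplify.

-20*sqrt(30)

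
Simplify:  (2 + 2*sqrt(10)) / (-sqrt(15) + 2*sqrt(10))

Multiply numerator and denominator by sqrt(15) + 2*sqrt(10).
Denominator becomes 25; numerator becomes 2*sqrt(15) + 4*sqrt(10) + 10*sqrt(6) + 40.

(2*sqrt(15) + 4*sqrt(10) + 10*sqrt(6) + 40)/25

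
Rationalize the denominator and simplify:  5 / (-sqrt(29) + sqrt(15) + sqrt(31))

Group as (sqrt(15) + sqrt(31)) - sqrt(29); multiply by (sqrt(15) + sqrt(31)) + sqrt(29), then rationalise the remaining surd.

(-85*sqrt(29) + 65*sqrt(31) + 225*sqrt(15) + 10*sqrt(13485))/1571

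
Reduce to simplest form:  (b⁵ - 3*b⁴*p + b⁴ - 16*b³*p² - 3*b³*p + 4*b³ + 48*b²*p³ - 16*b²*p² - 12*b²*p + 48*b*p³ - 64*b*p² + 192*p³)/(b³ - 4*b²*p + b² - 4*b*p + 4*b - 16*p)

Factor: b⁵ - 3*b⁴*p + b⁴ - 16*b³*p² - 3*b³*p + 4*b³ + 48*b²*p³ - 16*b²*p² - 12*b²*p + 48*b*p³ - 64*b*p² + 192*p³ = (b² + b + 4)·(b - 4*p)·(b + 4*p)·(b - 3*p);  b³ - 4*b²*p + b² - 4*b*p + 4*b - 16*p = (b² + b + 4)·(b - 4*p)
Cancel the common factors (b² + b + 4), (b - 4*p).

b² + b*p - 12*p²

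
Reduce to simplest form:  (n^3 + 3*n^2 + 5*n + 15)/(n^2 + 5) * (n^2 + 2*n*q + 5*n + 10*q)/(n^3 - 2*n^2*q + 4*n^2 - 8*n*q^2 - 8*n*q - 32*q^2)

(-n^2 - 8*n - 15)/(-n^2 + 4*n*q - 4*n + 16*q)

Factor: n^3 + 3*n^2 + 5*n + 15 = (n + 3)*(n^2 + 5);  n^2 + 2*n*q + 5*n + 10*q = (n + 2*q)*(n + 5);  n^3 - 2*n^2*q + 4*n^2 - 8*n*q^2 - 8*n*q - 32*q^2 = (n + 4)*(n + 2*q)*(n - 4*q)
Cancel the common factors (n^2 + 5), (n + 2*q).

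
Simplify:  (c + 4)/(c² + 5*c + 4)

1/(c + 1)

Factor: c² + 5*c + 4 = (c + 1)·(c + 4)
Cancel the common factor (c + 4).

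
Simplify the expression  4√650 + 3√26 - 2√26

21*√26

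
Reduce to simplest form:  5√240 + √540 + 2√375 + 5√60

5√240 = 20*√15; √540 = 6*√15; 2√375 = 10*√15; 5√60 = 10*√15
Combine: (20 + 6 + 10 + 10)·√15 = 46*√15

46*√15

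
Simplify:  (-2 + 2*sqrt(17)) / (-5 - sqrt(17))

(-3*sqrt(17) + 11)/2

Multiply numerator and denominator by -5 + sqrt(17).
Denominator becomes 8; numerator becomes -12*sqrt(17) + 44.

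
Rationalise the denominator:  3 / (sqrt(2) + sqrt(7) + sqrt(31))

(-39*sqrt(7) - 54*sqrt(2) + 3*sqrt(434) + 33*sqrt(31))/214

Group as (sqrt(7) + sqrt(31)) + sqrt(2); multiply by (sqrt(7) + sqrt(31)) - sqrt(2), then rationalise the remaining surd.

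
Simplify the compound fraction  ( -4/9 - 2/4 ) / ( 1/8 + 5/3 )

Numerator: -4/9 - 2/4 = -17/18
Denominator: 1/8 + 5/3 = 43/24
Divide: (-17/18) · (24/43) = -68/129

-68/129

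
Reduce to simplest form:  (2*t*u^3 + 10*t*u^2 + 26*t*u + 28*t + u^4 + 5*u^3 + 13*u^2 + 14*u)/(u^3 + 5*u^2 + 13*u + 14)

2*t + u

Factor: 2*t*u^3 + 10*t*u^2 + 26*t*u + 28*t + u^4 + 5*u^3 + 13*u^2 + 14*u = (u + 2)*(2*t + u)*(u^2 + 3*u + 7);  u^3 + 5*u^2 + 13*u + 14 = (u^2 + 3*u + 7)*(u + 2)
Cancel the common factors (u^2 + 3*u + 7), (u + 2).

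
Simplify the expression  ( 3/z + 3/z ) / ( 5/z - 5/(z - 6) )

-z/5 + 6/5

Numerator: 3/z + 3/z = 6/z
Denominator: 5/z - 5/(z - 6) = -30/(z**2 - 6*z)
Divide: (6/z) · (-z**2/30 + z/5) = -z/5 + 6/5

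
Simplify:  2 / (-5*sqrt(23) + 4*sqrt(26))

Multiply numerator and denominator by 4*sqrt(26) + 5*sqrt(23).
Denominator becomes -159; numerator becomes 8*sqrt(26) + 10*sqrt(23).

(-10*sqrt(23) - 8*sqrt(26))/159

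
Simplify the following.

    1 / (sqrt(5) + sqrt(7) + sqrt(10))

Group as (sqrt(5) + sqrt(10)) + sqrt(7); multiply by (sqrt(5) + sqrt(10)) - sqrt(7), then rationalise the remaining surd.

(-5*sqrt(14) + sqrt(10) + 4*sqrt(7) + 6*sqrt(5))/68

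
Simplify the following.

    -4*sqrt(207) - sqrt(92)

4*sqrt(207) = 12*sqrt(23); sqrt(92) = 2*sqrt(23)
Combine: (-12 - 2)·sqrt(23) = -14*sqrt(23)

-14*sqrt(23)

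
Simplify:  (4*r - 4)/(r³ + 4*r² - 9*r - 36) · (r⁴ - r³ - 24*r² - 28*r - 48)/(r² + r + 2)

Factor: 4*r - 4 = 4·(r - 1);  r³ + 4*r² - 9*r - 36 = (r - 3)·(r + 4)·(r + 3);  r⁴ - r³ - 24*r² - 28*r - 48 = (r + 4)·(r - 6)·(r² + r + 2)
Cancel the common factors (r² + r + 2), (r + 4).

(4*r² - 28*r + 24)/(r² - 9)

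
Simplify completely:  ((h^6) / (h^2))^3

h^12

Inside the bracket: h^4
Raise to the power 3: h^12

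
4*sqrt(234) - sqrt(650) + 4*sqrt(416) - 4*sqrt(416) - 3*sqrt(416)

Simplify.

-5*sqrt(26)

4*sqrt(234) = 12*sqrt(26); sqrt(650) = 5*sqrt(26); 4*sqrt(416) = 16*sqrt(26); 4*sqrt(416) = 16*sqrt(26); 3*sqrt(416) = 12*sqrt(26)
Combine: (12 - 5 + 16 - 16 - 12)·sqrt(26) = -5*sqrt(26)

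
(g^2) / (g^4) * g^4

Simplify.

Quotient: (g^-2)
Multiply by g^4: add exponents.

g^2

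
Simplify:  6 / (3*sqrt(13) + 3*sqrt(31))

Multiply numerator and denominator by -3*sqrt(13) + 3*sqrt(31).
Denominator becomes 162; numerator becomes -18*sqrt(13) + 18*sqrt(31).

(-sqrt(13) + sqrt(31))/9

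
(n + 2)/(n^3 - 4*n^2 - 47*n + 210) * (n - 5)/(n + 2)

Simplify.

Factor: n^3 - 4*n^2 - 47*n + 210 = (n + 7)*(n - 5)*(n - 6)
Cancel the common factors (n + 2), (n - 5).

1/(n^2 + n - 42)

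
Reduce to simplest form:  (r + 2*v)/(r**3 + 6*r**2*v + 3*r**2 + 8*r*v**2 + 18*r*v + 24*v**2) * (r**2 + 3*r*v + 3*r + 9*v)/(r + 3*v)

Factor: r**3 + 6*r**2*v + 3*r**2 + 8*r*v**2 + 18*r*v + 24*v**2 = (r + 2*v)*(r + 3)*(r + 4*v);  r**2 + 3*r*v + 3*r + 9*v = (r + 3)*(r + 3*v)
Cancel the common factors (r + 3*v), (r + 2*v), (r + 3).

1/(r + 4*v)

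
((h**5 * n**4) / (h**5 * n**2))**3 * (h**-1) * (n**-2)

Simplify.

Inside the bracket: n**2
Raise to the power 3: n**6
Multiply by (h**-1) * (n**-2): add exponents.

n**4/h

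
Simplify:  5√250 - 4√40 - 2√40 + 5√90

5√250 = 25*√10; 4√40 = 8*√10; 2√40 = 4*√10; 5√90 = 15*√10
Combine: (25 - 8 - 4 + 15)·√10 = 28*√10

28*√10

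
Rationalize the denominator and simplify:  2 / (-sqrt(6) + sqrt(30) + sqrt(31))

(-110*sqrt(6) + 10*sqrt(31) + 14*sqrt(30) + 24*sqrt(155))/695

Group as (sqrt(30) + sqrt(31)) - sqrt(6); multiply by (sqrt(30) + sqrt(31)) + sqrt(6), then rationalise the remaining surd.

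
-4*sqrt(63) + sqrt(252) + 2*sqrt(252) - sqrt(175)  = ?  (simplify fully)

4*sqrt(63) = 12*sqrt(7); sqrt(252) = 6*sqrt(7); 2*sqrt(252) = 12*sqrt(7); sqrt(175) = 5*sqrt(7)
Combine: (-12 + 6 + 12 - 5)·sqrt(7) = sqrt(7)

sqrt(7)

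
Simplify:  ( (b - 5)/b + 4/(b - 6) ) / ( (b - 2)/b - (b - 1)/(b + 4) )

Numerator: (b - 5)/b + 4/(b - 6) = (b² - 7*b + 30)/(b² - 6*b)
Denominator: (b - 2)/b - (b - 1)/(b + 4) = (3*b - 8)/(b² + 4*b)
Divide: ((b² - 7*b + 30)/(b² - 6*b)) · ((b² + 4*b)/(3*b - 8)) = (b³ - 3*b² + 2*b + 120)/(3*b² - 26*b + 48)

(b³ - 3*b² + 2*b + 120)/(3*b² - 26*b + 48)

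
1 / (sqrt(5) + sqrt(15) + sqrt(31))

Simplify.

Group as (sqrt(5) + sqrt(15)) + sqrt(31); multiply by (sqrt(5) + sqrt(15)) - sqrt(31), then rationalise the remaining surd.

(-10*sqrt(93) - 11*sqrt(31) + 21*sqrt(15) + 41*sqrt(5))/179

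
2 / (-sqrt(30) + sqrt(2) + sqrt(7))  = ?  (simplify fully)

(-42*sqrt(30) - 50*sqrt(7) - 70*sqrt(2) - 8*sqrt(105))/385

Group as (sqrt(2) + sqrt(7)) - sqrt(30); multiply by (sqrt(2) + sqrt(7)) + sqrt(30), then rationalise the remaining surd.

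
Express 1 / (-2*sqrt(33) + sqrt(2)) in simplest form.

Multiply numerator and denominator by sqrt(2) + 2*sqrt(33).
Denominator becomes -130; numerator becomes sqrt(2) + 2*sqrt(33).

(-2*sqrt(33) - sqrt(2))/130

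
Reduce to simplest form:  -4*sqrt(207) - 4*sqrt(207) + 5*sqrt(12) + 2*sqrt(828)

-12*sqrt(23) + 10*sqrt(3)

4*sqrt(207) = 12*sqrt(23); 4*sqrt(207) = 12*sqrt(23); 5*sqrt(12) = 10*sqrt(3); 2*sqrt(828) = 12*sqrt(23)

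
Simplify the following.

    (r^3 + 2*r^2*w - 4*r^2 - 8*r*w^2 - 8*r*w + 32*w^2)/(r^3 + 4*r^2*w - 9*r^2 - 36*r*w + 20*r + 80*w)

Factor: r^3 + 2*r^2*w - 4*r^2 - 8*r*w^2 - 8*r*w + 32*w^2 = (r - 4)*(r + 4*w)*(r - 2*w);  r^3 + 4*r^2*w - 9*r^2 - 36*r*w + 20*r + 80*w = (r - 4)*(r + 4*w)*(r - 5)
Cancel the common factors (r + 4*w), (r - 4).

(r - 2*w)/(r - 5)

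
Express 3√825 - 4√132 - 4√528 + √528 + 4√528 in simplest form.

3√825 = 15*√33; 4√132 = 8*√33; 4√528 = 16*√33; √528 = 4*√33; 4√528 = 16*√33
Combine: (15 - 8 - 16 + 4 + 16)·√33 = 11*√33

11*√33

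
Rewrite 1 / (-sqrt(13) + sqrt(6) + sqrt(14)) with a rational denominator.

Group as (sqrt(6) + sqrt(14)) - sqrt(13); multiply by (sqrt(6) + sqrt(14)) + sqrt(13), then rationalise the remaining surd.

(-7*sqrt(13) + 5*sqrt(14) + 21*sqrt(6) + 4*sqrt(273))/287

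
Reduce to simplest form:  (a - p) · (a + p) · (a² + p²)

a⁴ - p⁴

Telescope via difference of squares: (a+p)(a-p) = a² - p², then repeat with the next factor.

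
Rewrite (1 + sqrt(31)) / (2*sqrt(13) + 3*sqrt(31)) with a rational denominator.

(-2*sqrt(403) - 2*sqrt(13) + 3*sqrt(31) + 93)/227

Multiply numerator and denominator by -2*sqrt(13) + 3*sqrt(31).
Denominator becomes 227; numerator becomes -2*sqrt(403) - 2*sqrt(13) + 3*sqrt(31) + 93.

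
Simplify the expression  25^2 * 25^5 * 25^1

5^16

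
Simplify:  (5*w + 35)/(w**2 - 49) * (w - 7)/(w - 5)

Factor: 5*w + 35 = 5*(w + 7);  w**2 - 49 = (w - 7)*(w + 7)
Cancel the common factors (w + 7), (w - 7).

5/(w - 5)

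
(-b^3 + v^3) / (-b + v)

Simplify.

v^3 - b^3 = (-b + v)(b^2 + b*v + v^2).

b^2 + b*v + v^2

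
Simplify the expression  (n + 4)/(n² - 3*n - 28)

1/(n - 7)

Factor: n² - 3*n - 28 = (n - 7)·(n + 4)
Cancel the common factor (n + 4).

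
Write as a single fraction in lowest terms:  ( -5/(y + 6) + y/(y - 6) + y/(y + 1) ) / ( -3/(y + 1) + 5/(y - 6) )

(2*y^3 + 2*y^2 - 5*y + 30)/(2*y^2 + 35*y + 138)

Numerator: -5/(y + 6) + y/(y - 6) + y/(y + 1) = (2*y^3 + 2*y^2 - 5*y + 30)/(y^3 + y^2 - 36*y - 36)
Denominator: -3/(y + 1) + 5/(y - 6) = (2*y + 23)/(y^2 - 5*y - 6)
Divide: ((2*y^3 + 2*y^2 - 5*y + 30)/(y^3 + y^2 - 36*y - 36)) · ((y^2 - 5*y - 6)/(2*y + 23)) = (2*y^3 + 2*y^2 - 5*y + 30)/(2*y^2 + 35*y + 138)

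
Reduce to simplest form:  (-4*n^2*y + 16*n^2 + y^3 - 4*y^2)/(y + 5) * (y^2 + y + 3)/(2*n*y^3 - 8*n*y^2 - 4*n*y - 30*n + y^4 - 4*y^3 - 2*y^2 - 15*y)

Factor: -4*n^2*y + 16*n^2 + y^3 - 4*y^2 = (-2*n + y)*(2*n + y)*(y - 4);  2*n*y^3 - 8*n*y^2 - 4*n*y - 30*n + y^4 - 4*y^3 - 2*y^2 - 15*y = (2*n + y)*(y^2 + y + 3)*(y - 5)
Cancel the common factors (y^2 + y + 3), (2*n + y).

(-2*n*y + 8*n + y^2 - 4*y)/(y^2 - 25)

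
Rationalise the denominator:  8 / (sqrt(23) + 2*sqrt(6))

-8*sqrt(23) + 16*sqrt(6)

Multiply numerator and denominator by -sqrt(23) + 2*sqrt(6).
Denominator becomes 1; numerator becomes -8*sqrt(23) + 16*sqrt(6).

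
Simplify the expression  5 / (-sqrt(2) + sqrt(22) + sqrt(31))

(-255*sqrt(2) - 35*sqrt(31) + 55*sqrt(22) + 20*sqrt(341))/127

Group as (sqrt(22) + sqrt(31)) - sqrt(2); multiply by (sqrt(22) + sqrt(31)) + sqrt(2), then rationalise the remaining surd.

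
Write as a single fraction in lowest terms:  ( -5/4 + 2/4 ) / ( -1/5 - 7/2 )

Numerator: -5/4 + 2/4 = -3/4
Denominator: -1/5 - 7/2 = -37/10
Divide: (-3/4) · (-10/37) = 15/74

15/74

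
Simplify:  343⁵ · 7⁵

343⁵ = 7^15; 7⁵ = 7^5
Combine exponents: 7^20

7^20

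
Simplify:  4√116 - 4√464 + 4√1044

16*√29

4√116 = 8*√29; 4√464 = 16*√29; 4√1044 = 24*√29
Combine: (8 - 16 + 24)·√29 = 16*√29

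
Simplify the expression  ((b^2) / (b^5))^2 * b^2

b^(-4)

Inside the bracket: (b^-3)
Raise to the power 2: (b^-6)
Multiply by b^2: add exponents.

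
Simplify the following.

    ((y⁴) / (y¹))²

Inside the bracket: y³
Raise to the power 2: y⁶

y⁶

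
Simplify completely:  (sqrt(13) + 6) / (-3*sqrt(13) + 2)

Multiply numerator and denominator by 2 + 3*sqrt(13).
Denominator becomes -113; numerator becomes 51 + 20*sqrt(13).

(-20*sqrt(13) - 51)/113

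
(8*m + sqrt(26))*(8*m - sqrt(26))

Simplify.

(8*m)^2 - (sqrt(26))^2 = 64*m^2 - 26.

64*m^2 - 26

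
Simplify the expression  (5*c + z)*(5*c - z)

Difference of squares with P = 5*c, Q = z.

25*c**2 - z**2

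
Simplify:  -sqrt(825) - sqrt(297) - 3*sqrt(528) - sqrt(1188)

-26*sqrt(33)

sqrt(825) = 5*sqrt(33); sqrt(297) = 3*sqrt(33); 3*sqrt(528) = 12*sqrt(33); sqrt(1188) = 6*sqrt(33)
Combine: (-5 - 3 - 12 - 6)·sqrt(33) = -26*sqrt(33)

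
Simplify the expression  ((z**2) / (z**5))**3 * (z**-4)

z**(-13)

Inside the bracket: (z**-3)
Raise to the power 3: (z**-9)
Multiply by (z**-4): add exponents.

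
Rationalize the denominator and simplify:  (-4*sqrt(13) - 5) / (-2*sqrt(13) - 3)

(-2*sqrt(13) + 89)/43

Multiply numerator and denominator by -3 + 2*sqrt(13).
Denominator becomes -43; numerator becomes -89 + 2*sqrt(13).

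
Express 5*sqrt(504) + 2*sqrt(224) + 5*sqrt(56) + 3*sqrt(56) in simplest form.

5*sqrt(504) = 30*sqrt(14); 2*sqrt(224) = 8*sqrt(14); 5*sqrt(56) = 10*sqrt(14); 3*sqrt(56) = 6*sqrt(14)
Combine: (30 + 8 + 10 + 6)·sqrt(14) = 54*sqrt(14)

54*sqrt(14)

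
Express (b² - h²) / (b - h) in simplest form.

b² - h² factors as (b - h)*(b + h).

b + h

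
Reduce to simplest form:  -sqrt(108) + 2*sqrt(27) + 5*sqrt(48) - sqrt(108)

14*sqrt(3)

sqrt(108) = 6*sqrt(3); 2*sqrt(27) = 6*sqrt(3); 5*sqrt(48) = 20*sqrt(3); sqrt(108) = 6*sqrt(3)
Combine: (-6 + 6 + 20 - 6)·sqrt(3) = 14*sqrt(3)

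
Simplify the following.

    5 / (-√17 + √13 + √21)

(-85*√17 + 45*√21 + 125*√13 + 10*√4641)/803

Group as (√13 + √21) - √17; multiply by (√13 + √21) + √17, then rationalise the remaining surd.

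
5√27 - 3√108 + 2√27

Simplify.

5√27 = 15*√3; 3√108 = 18*√3; 2√27 = 6*√3
Combine: (15 - 18 + 6)·√3 = 3*√3

3*√3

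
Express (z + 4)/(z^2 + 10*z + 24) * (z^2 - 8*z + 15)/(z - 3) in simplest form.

Factor: z^2 + 10*z + 24 = (z + 6)*(z + 4);  z^2 - 8*z + 15 = (z - 3)*(z - 5)
Cancel the common factors (z + 4), (z - 3).

(z - 5)/(z + 6)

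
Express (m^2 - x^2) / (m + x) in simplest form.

Difference of squares: factor out (m + x).

m - x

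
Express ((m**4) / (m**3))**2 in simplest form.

m**2

Inside the bracket: m**1
Raise to the power 2: m**2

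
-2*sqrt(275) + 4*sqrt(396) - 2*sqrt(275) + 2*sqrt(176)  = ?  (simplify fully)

12*sqrt(11)

2*sqrt(275) = 10*sqrt(11); 4*sqrt(396) = 24*sqrt(11); 2*sqrt(275) = 10*sqrt(11); 2*sqrt(176) = 8*sqrt(11)
Combine: (-10 + 24 - 10 + 8)·sqrt(11) = 12*sqrt(11)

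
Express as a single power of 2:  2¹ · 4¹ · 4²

2^7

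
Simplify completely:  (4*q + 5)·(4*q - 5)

Difference of squares with P = 4*q, Q = 5.

16*q² - 25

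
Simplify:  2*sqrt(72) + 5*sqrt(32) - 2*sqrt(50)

2*sqrt(72) = 12*sqrt(2); 5*sqrt(32) = 20*sqrt(2); 2*sqrt(50) = 10*sqrt(2)
Combine: (12 + 20 - 10)·sqrt(2) = 22*sqrt(2)

22*sqrt(2)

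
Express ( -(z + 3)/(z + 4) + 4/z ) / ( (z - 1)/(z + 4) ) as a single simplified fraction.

Numerator: -(z + 3)/(z + 4) + 4/z = (-z**2 + z + 16)/(z**2 + 4*z)
Denominator: (z - 1)/(z + 4) = (z - 1)/(z + 4)
Divide: ((-z**2 + z + 16)/(z**2 + 4*z)) · ((z + 4)/(z - 1)) = (-z**2 + z + 16)/(z**2 - z)

(-z**2 + z + 16)/(z**2 - z)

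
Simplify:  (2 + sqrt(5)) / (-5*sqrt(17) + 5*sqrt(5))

Multiply numerator and denominator by 5*sqrt(5) + 5*sqrt(17).
Denominator becomes -300; numerator becomes 10*sqrt(5) + 25 + 10*sqrt(17) + 5*sqrt(85).

(-sqrt(85) - 2*sqrt(17) - 5 - 2*sqrt(5))/60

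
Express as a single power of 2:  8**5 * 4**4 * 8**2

8**5 = 2**15; 4**4 = 2**8; 8**2 = 2**6
Combine exponents: 2**29

2**29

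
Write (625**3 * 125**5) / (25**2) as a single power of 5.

625**3 = 5**12; 125**5 = 5**15; 25**2 = 5**4
Combine exponents: 5**23

5**23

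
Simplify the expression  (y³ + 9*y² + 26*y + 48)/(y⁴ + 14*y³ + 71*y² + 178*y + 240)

1/(y + 5)

Factor: y³ + 9*y² + 26*y + 48 = (y + 6)·(y² + 3*y + 8);  y⁴ + 14*y³ + 71*y² + 178*y + 240 = (y² + 3*y + 8)·(y + 5)·(y + 6)
Cancel the common factors (y² + 3*y + 8), (y + 6).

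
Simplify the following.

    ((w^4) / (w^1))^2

w^6

Inside the bracket: w^3
Raise to the power 2: w^6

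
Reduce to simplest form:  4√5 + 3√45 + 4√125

33*√5

4√5 = 4*√5; 3√45 = 9*√5; 4√125 = 20*√5
Combine: (4 + 9 + 20)·√5 = 33*√5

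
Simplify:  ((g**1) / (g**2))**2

g**(-2)

Inside the bracket: (g**-1)
Raise to the power 2: (g**-2)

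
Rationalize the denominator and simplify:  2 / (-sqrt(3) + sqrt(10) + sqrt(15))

(-11*sqrt(3) - sqrt(15) + 4*sqrt(10) + 15*sqrt(2))/29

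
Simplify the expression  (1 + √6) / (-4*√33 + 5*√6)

Multiply numerator and denominator by 5*√6 + 4*√33.
Denominator becomes -378; numerator becomes 5*√6 + 4*√33 + 30 + 12*√22.

(-12*√22 - 30 - 4*√33 - 5*√6)/378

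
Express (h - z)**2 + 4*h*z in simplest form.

(h + z)**2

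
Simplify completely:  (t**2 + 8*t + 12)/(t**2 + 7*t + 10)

Factor: t**2 + 8*t + 12 = (t + 6)*(t + 2);  t**2 + 7*t + 10 = (t + 5)*(t + 2)
Cancel the common factor (t + 2).

(t + 6)/(t + 5)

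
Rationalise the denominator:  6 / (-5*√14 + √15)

(-30*√14 - 6*√15)/335

Multiply numerator and denominator by √15 + 5*√14.
Denominator becomes -335; numerator becomes 6*√15 + 30*√14.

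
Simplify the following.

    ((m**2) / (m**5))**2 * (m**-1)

m**(-7)

Inside the bracket: (m**-3)
Raise to the power 2: (m**-6)
Multiply by (m**-1): add exponents.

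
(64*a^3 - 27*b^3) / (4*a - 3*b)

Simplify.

16*a^2 + 12*a*b + 9*b^2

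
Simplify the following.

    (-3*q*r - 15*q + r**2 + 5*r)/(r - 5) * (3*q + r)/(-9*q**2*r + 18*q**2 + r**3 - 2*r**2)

Factor: -3*q*r - 15*q + r**2 + 5*r = (-3*q + r)*(r + 5);  -9*q**2*r + 18*q**2 + r**3 - 2*r**2 = (3*q + r)*(r - 2)*(-3*q + r)
Cancel the common factors (3*q + r), (-3*q + r).

(r + 5)/(r**2 - 7*r + 10)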